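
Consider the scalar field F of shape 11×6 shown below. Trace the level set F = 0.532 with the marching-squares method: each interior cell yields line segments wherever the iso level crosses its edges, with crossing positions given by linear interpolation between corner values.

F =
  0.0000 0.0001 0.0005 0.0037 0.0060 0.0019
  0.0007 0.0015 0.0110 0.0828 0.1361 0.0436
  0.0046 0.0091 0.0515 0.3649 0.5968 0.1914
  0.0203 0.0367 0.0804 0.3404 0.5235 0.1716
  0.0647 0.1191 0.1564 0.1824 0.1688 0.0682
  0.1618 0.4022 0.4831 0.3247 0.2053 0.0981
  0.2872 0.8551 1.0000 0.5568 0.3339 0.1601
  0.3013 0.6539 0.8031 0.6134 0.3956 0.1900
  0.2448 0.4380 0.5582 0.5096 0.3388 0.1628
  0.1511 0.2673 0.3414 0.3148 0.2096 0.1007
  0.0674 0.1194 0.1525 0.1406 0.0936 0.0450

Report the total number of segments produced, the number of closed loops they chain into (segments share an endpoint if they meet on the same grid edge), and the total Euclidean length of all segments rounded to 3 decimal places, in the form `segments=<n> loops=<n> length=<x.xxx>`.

segments=16 loops=2 length=11.511

cell (1,3): code 0100 → (1.859,4.000)–(2.000,3.721)
cell (1,4): code 1000 → (2.000,4.160)–(1.859,4.000)
cell (2,3): code 0010 → (2.000,3.721)–(2.884,4.000)
cell (2,4): code 0001 → (2.884,4.000)–(2.000,4.160)
cell (5,0): code 0100 → (5.287,1.000)–(6.000,0.431)
cell (5,1): code 1100 → (5.095,2.000)–(5.287,1.000)
cell (5,2): code 1100 → (5.893,3.000)–(5.095,2.000)
cell (5,3): code 1000 → (6.000,3.111)–(5.893,3.000)
cell (6,0): code 0110 → (6.000,0.431)–(7.000,0.654)
cell (6,3): code 1001 → (7.000,3.374)–(6.000,3.111)
cell (7,0): code 0010 → (7.000,0.654)–(7.565,1.000)
cell (7,1): code 0111 → (7.565,1.000)–(8.000,1.782)
cell (7,2): code 1011 → (8.000,2.539)–(7.784,3.000)
cell (7,3): code 0001 → (7.784,3.000)–(7.000,3.374)
cell (8,1): code 0010 → (8.000,1.782)–(8.121,2.000)
cell (8,2): code 0001 → (8.121,2.000)–(8.000,2.539)
total: 16 segments, chained into 2 closed loop(s), length Σ = 11.510928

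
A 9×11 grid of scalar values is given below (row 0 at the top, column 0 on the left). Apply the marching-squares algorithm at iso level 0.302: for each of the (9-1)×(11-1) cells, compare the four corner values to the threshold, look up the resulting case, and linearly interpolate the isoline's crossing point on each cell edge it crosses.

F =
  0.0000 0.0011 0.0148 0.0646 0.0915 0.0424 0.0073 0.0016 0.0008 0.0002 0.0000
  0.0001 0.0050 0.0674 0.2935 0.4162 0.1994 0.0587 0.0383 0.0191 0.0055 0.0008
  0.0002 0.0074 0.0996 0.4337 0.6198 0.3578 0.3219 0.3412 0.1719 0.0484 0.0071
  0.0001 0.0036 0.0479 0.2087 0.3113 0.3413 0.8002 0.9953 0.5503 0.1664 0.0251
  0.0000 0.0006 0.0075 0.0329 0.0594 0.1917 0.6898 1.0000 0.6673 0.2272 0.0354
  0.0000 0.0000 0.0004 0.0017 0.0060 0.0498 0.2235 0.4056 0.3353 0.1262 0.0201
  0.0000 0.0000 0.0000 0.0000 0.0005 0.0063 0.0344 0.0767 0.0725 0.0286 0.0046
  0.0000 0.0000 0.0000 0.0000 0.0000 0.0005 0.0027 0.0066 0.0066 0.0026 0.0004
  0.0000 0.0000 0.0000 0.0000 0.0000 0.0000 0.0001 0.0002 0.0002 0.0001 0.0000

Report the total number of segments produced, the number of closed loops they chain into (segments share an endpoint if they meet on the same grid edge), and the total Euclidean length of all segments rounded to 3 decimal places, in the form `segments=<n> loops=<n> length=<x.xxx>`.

cell (0,3): code 0100 → (0.648,4.000)–(1.000,3.069)
cell (0,4): code 1000 → (1.000,4.527)–(0.648,4.000)
cell (1,2): code 0100 → (1.061,3.000)–(2.000,2.606)
cell (1,3): code 1110 → (1.000,3.069)–(1.061,3.000)
cell (1,4): code 1101 → (1.648,5.000)–(1.000,4.527)
cell (1,5): code 1100 → (1.924,6.000)–(1.648,5.000)
cell (1,6): code 1100 → (1.871,7.000)–(1.924,6.000)
cell (1,7): code 1000 → (2.000,7.232)–(1.871,7.000)
cell (2,2): code 0010 → (2.000,2.606)–(2.585,3.000)
cell (2,3): code 0111 → (2.585,3.000)–(3.000,3.909)
cell (2,7): code 1101 → (2.344,8.000)–(2.000,7.232)
cell (2,8): code 1000 → (3.000,8.647)–(2.344,8.000)
cell (3,3): code 0010 → (3.000,3.909)–(3.037,4.000)
cell (3,4): code 0011 → (3.037,4.000)–(3.263,5.000)
cell (3,5): code 0111 → (3.263,5.000)–(4.000,5.221)
cell (3,8): code 1001 → (4.000,8.830)–(3.000,8.647)
cell (4,5): code 0010 → (4.000,5.221)–(4.832,6.000)
cell (4,6): code 0111 → (4.832,6.000)–(5.000,6.431)
cell (4,8): code 1001 → (5.000,8.159)–(4.000,8.830)
cell (5,6): code 0010 → (5.000,6.431)–(5.315,7.000)
cell (5,7): code 0011 → (5.315,7.000)–(5.127,8.000)
cell (5,8): code 0001 → (5.127,8.000)–(5.000,8.159)
total: 22 segments, chained into 1 closed loop(s), length Σ = 16.900998

segments=22 loops=1 length=16.901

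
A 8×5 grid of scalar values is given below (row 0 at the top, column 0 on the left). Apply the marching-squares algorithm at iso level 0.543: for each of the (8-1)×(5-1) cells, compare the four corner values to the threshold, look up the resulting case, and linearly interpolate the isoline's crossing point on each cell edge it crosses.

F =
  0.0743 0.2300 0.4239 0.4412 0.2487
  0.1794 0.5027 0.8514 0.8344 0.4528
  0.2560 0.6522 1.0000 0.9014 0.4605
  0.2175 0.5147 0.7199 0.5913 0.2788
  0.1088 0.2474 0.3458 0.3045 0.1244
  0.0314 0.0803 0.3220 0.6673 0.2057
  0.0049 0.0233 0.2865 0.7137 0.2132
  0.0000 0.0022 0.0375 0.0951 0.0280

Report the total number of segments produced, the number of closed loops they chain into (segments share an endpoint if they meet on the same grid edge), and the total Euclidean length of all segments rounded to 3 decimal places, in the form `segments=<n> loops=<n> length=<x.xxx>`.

segments=18 loops=2 length=13.684

cell (0,1): code 0100 → (0.279,2.000)–(1.000,1.116)
cell (0,2): code 1100 → (0.259,3.000)–(0.279,2.000)
cell (0,3): code 1000 → (1.000,3.764)–(0.259,3.000)
cell (1,0): code 0100 → (1.270,1.000)–(2.000,0.724)
cell (1,1): code 1110 → (1.000,1.116)–(1.270,1.000)
cell (1,3): code 1001 → (2.000,3.813)–(1.000,3.764)
cell (2,0): code 0010 → (2.000,0.724)–(2.794,1.000)
cell (2,1): code 0111 → (2.794,1.000)–(3.000,1.138)
cell (2,3): code 1001 → (3.000,3.155)–(2.000,3.813)
cell (3,1): code 0010 → (3.000,1.138)–(3.473,2.000)
cell (3,2): code 0011 → (3.473,2.000)–(3.168,3.000)
cell (3,3): code 0001 → (3.168,3.000)–(3.000,3.155)
cell (4,2): code 0100 → (4.657,3.000)–(5.000,2.640)
cell (4,3): code 1000 → (5.000,3.269)–(4.657,3.000)
cell (5,2): code 0110 → (5.000,2.640)–(6.000,2.600)
cell (5,3): code 1001 → (6.000,3.341)–(5.000,3.269)
cell (6,2): code 0010 → (6.000,2.600)–(6.276,3.000)
cell (6,3): code 0001 → (6.276,3.000)–(6.000,3.341)
total: 18 segments, chained into 2 closed loop(s), length Σ = 13.684062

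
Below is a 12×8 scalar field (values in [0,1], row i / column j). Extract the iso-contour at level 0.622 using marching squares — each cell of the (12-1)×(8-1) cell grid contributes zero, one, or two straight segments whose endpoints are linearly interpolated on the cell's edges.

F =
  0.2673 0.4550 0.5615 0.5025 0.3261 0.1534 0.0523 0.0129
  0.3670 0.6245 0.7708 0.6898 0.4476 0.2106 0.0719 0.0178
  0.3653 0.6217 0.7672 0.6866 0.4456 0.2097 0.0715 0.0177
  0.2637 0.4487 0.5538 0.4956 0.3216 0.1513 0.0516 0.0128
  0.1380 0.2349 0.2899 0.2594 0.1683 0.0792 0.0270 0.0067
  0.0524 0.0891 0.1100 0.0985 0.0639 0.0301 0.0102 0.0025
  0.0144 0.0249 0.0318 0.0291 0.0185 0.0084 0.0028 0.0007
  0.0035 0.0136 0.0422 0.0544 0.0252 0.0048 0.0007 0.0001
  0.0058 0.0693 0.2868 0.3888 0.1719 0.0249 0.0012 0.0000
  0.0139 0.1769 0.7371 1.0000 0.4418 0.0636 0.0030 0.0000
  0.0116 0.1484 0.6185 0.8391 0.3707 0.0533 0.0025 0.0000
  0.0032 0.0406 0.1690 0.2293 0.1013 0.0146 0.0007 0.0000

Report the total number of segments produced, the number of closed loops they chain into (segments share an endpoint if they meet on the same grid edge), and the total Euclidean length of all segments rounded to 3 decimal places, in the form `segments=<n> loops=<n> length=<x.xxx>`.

cell (0,0): code 0100 → (0.985,1.000)–(1.000,0.990)
cell (0,1): code 1100 → (0.289,2.000)–(0.985,1.000)
cell (0,2): code 1100 → (0.638,3.000)–(0.289,2.000)
cell (0,3): code 1000 → (1.000,3.280)–(0.638,3.000)
cell (1,0): code 0010 → (1.000,0.990)–(1.893,1.000)
cell (1,1): code 0111 → (1.893,1.000)–(2.000,1.002)
cell (1,3): code 1001 → (2.000,3.268)–(1.000,3.280)
cell (2,1): code 0010 → (2.000,1.002)–(2.680,2.000)
cell (2,2): code 0011 → (2.680,2.000)–(2.338,3.000)
cell (2,3): code 0001 → (2.338,3.000)–(2.000,3.268)
cell (8,1): code 0100 → (8.744,2.000)–(9.000,1.795)
cell (8,2): code 1100 → (8.382,3.000)–(8.744,2.000)
cell (8,3): code 1000 → (9.000,3.677)–(8.382,3.000)
cell (9,1): code 0010 → (9.000,1.795)–(9.970,2.000)
cell (9,2): code 0111 → (9.970,2.000)–(10.000,2.016)
cell (9,3): code 1001 → (10.000,3.463)–(9.000,3.677)
cell (10,2): code 0010 → (10.000,2.016)–(10.356,3.000)
cell (10,3): code 0001 → (10.356,3.000)–(10.000,3.463)
total: 18 segments, chained into 2 closed loop(s), length Σ = 13.437233

segments=18 loops=2 length=13.437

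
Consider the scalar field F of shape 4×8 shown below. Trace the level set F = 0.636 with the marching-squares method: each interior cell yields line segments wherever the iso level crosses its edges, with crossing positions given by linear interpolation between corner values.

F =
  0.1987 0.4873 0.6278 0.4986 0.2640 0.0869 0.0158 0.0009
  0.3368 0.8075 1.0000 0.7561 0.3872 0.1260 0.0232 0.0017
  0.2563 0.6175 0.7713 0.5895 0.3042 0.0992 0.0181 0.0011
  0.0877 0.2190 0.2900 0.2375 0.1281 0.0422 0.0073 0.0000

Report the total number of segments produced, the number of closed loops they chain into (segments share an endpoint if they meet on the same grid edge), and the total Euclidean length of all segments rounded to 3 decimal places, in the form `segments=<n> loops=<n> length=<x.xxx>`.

segments=10 loops=1 length=7.450

cell (0,0): code 0100 → (0.464,1.000)–(1.000,0.636)
cell (0,1): code 1100 → (0.022,2.000)–(0.464,1.000)
cell (0,2): code 1100 → (0.534,3.000)–(0.022,2.000)
cell (0,3): code 1000 → (1.000,3.326)–(0.534,3.000)
cell (1,0): code 0010 → (1.000,0.636)–(1.903,1.000)
cell (1,1): code 0111 → (1.903,1.000)–(2.000,1.120)
cell (1,2): code 1011 → (2.000,2.744)–(1.721,3.000)
cell (1,3): code 0001 → (1.721,3.000)–(1.000,3.326)
cell (2,1): code 0010 → (2.000,1.120)–(2.281,2.000)
cell (2,2): code 0001 → (2.281,2.000)–(2.000,2.744)
total: 10 segments, chained into 1 closed loop(s), length Σ = 7.450113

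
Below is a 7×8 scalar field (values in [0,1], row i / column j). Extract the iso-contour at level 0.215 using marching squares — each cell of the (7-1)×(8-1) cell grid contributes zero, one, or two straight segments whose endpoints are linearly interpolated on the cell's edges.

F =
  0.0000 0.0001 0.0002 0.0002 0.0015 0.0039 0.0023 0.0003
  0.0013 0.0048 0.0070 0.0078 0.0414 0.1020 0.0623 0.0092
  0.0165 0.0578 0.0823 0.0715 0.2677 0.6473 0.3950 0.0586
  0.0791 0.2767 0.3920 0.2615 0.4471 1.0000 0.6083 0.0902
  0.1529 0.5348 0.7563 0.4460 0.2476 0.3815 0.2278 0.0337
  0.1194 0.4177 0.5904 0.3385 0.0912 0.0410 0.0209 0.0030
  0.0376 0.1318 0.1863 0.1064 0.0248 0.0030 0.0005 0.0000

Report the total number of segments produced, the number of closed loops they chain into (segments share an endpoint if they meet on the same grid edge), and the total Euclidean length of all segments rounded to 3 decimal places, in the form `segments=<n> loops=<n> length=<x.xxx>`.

segments=20 loops=1 length=18.207

cell (1,3): code 0100 → (1.767,4.000)–(2.000,3.731)
cell (1,4): code 1100 → (1.207,5.000)–(1.767,4.000)
cell (1,5): code 1100 → (1.459,6.000)–(1.207,5.000)
cell (1,6): code 1000 → (2.000,6.535)–(1.459,6.000)
cell (2,0): code 0100 → (2.718,1.000)–(3.000,0.688)
cell (2,1): code 1100 → (2.428,2.000)–(2.718,1.000)
cell (2,2): code 1100 → (2.755,3.000)–(2.428,2.000)
cell (2,3): code 1110 → (2.000,3.731)–(2.755,3.000)
cell (2,6): code 1001 → (3.000,6.759)–(2.000,6.535)
cell (3,0): code 0110 → (3.000,0.688)–(4.000,0.163)
cell (3,6): code 1001 → (4.000,6.066)–(3.000,6.759)
cell (4,0): code 0110 → (4.000,0.163)–(5.000,0.320)
cell (4,3): code 1011 → (5.000,3.499)–(4.208,4.000)
cell (4,4): code 0011 → (4.208,4.000)–(4.489,5.000)
cell (4,5): code 0011 → (4.489,5.000)–(4.062,6.000)
cell (4,6): code 0001 → (4.062,6.000)–(4.000,6.066)
cell (5,0): code 0010 → (5.000,0.320)–(5.709,1.000)
cell (5,1): code 0011 → (5.709,1.000)–(5.929,2.000)
cell (5,2): code 0011 → (5.929,2.000)–(5.532,3.000)
cell (5,3): code 0001 → (5.532,3.000)–(5.000,3.499)
total: 20 segments, chained into 1 closed loop(s), length Σ = 18.206875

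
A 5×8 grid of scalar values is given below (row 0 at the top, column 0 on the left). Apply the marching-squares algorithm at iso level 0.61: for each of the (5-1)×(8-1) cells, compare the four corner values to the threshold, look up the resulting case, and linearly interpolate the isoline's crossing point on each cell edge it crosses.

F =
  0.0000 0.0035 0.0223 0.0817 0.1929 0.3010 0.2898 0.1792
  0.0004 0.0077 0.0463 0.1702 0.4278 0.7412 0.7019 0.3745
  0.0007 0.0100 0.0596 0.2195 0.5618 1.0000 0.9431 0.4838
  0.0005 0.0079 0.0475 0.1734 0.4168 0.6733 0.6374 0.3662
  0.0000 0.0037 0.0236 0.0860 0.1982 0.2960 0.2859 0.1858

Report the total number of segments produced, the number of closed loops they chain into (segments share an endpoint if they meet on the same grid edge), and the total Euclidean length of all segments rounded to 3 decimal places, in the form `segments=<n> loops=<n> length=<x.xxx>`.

cell (0,4): code 0100 → (0.702,5.000)–(1.000,4.581)
cell (0,5): code 1100 → (0.777,6.000)–(0.702,5.000)
cell (0,6): code 1000 → (1.000,6.281)–(0.777,6.000)
cell (1,4): code 0110 → (1.000,4.581)–(2.000,4.110)
cell (1,6): code 1001 → (2.000,6.725)–(1.000,6.281)
cell (2,4): code 0110 → (2.000,4.110)–(3.000,4.753)
cell (2,6): code 1001 → (3.000,6.101)–(2.000,6.725)
cell (3,4): code 0010 → (3.000,4.753)–(3.168,5.000)
cell (3,5): code 0011 → (3.168,5.000)–(3.078,6.000)
cell (3,6): code 0001 → (3.078,6.000)–(3.000,6.101)
total: 10 segments, chained into 1 closed loop(s), length Σ = 7.872962

segments=10 loops=1 length=7.873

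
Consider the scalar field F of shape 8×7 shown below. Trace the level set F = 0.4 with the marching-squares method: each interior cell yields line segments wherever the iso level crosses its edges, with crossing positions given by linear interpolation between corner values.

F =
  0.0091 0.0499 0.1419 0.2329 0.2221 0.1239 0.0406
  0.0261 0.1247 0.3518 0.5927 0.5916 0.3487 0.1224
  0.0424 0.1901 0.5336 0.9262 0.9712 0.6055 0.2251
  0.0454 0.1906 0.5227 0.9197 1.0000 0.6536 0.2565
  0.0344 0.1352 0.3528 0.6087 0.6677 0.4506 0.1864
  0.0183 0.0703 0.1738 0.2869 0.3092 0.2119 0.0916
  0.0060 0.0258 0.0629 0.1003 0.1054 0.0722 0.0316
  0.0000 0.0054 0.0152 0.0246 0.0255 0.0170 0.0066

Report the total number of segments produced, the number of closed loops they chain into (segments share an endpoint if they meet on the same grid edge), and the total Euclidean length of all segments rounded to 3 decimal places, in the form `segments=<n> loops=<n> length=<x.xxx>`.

cell (0,2): code 0100 → (0.464,3.000)–(1.000,2.200)
cell (0,3): code 1100 → (0.481,4.000)–(0.464,3.000)
cell (0,4): code 1000 → (1.000,4.789)–(0.481,4.000)
cell (1,1): code 0100 → (1.265,2.000)–(2.000,1.611)
cell (1,2): code 1110 → (1.000,2.200)–(1.265,2.000)
cell (1,4): code 1101 → (1.200,5.000)–(1.000,4.789)
cell (1,5): code 1000 → (2.000,5.540)–(1.200,5.000)
cell (2,1): code 0110 → (2.000,1.611)–(3.000,1.631)
cell (2,5): code 1001 → (3.000,5.639)–(2.000,5.540)
cell (3,1): code 0010 → (3.000,1.631)–(3.722,2.000)
cell (3,2): code 0111 → (3.722,2.000)–(4.000,2.184)
cell (3,5): code 1001 → (4.000,5.192)–(3.000,5.639)
cell (4,2): code 0010 → (4.000,2.184)–(4.649,3.000)
cell (4,3): code 0011 → (4.649,3.000)–(4.747,4.000)
cell (4,4): code 0011 → (4.747,4.000)–(4.212,5.000)
cell (4,5): code 0001 → (4.212,5.000)–(4.000,5.192)
total: 16 segments, chained into 1 closed loop(s), length Σ = 13.038175

segments=16 loops=1 length=13.038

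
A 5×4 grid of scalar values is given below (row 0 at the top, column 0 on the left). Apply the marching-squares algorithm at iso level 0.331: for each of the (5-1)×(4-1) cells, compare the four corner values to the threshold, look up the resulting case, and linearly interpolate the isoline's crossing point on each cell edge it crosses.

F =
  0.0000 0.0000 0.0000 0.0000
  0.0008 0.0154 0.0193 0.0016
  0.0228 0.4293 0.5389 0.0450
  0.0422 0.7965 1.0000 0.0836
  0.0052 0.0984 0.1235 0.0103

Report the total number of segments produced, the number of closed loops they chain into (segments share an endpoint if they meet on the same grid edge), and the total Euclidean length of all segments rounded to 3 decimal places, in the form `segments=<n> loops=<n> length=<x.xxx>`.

segments=8 loops=1 length=7.017

cell (1,0): code 0100 → (1.763,1.000)–(2.000,0.758)
cell (1,1): code 1100 → (1.600,2.000)–(1.763,1.000)
cell (1,2): code 1000 → (2.000,2.421)–(1.600,2.000)
cell (2,0): code 0110 → (2.000,0.758)–(3.000,0.383)
cell (2,2): code 1001 → (3.000,2.730)–(2.000,2.421)
cell (3,0): code 0010 → (3.000,0.383)–(3.667,1.000)
cell (3,1): code 0011 → (3.667,1.000)–(3.763,2.000)
cell (3,2): code 0001 → (3.763,2.000)–(3.000,2.730)
total: 8 segments, chained into 1 closed loop(s), length Σ = 7.017006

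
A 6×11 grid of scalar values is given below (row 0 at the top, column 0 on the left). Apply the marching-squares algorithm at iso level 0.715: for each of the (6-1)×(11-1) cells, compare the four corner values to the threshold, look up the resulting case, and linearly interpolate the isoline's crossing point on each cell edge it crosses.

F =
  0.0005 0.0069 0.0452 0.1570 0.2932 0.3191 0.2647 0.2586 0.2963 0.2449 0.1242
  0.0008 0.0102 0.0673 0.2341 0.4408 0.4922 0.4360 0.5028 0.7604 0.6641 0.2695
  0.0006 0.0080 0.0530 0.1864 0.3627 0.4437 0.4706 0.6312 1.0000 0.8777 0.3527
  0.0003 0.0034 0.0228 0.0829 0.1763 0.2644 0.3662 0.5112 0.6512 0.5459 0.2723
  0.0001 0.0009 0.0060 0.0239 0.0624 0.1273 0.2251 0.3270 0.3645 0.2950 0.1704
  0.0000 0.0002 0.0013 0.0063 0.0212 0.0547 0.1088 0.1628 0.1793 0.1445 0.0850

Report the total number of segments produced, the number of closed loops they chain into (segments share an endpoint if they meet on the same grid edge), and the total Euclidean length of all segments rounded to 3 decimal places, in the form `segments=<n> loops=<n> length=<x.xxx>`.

cell (0,7): code 0100 → (0.902,8.000)–(1.000,7.824)
cell (0,8): code 1000 → (1.000,8.471)–(0.902,8.000)
cell (1,7): code 0110 → (1.000,7.824)–(2.000,7.227)
cell (1,8): code 1101 → (1.238,9.000)–(1.000,8.471)
cell (1,9): code 1000 → (2.000,9.310)–(1.238,9.000)
cell (2,7): code 0010 → (2.000,7.227)–(2.817,8.000)
cell (2,8): code 0011 → (2.817,8.000)–(2.490,9.000)
cell (2,9): code 0001 → (2.490,9.000)–(2.000,9.310)
total: 8 segments, chained into 1 closed loop(s), length Σ = 6.006333

segments=8 loops=1 length=6.006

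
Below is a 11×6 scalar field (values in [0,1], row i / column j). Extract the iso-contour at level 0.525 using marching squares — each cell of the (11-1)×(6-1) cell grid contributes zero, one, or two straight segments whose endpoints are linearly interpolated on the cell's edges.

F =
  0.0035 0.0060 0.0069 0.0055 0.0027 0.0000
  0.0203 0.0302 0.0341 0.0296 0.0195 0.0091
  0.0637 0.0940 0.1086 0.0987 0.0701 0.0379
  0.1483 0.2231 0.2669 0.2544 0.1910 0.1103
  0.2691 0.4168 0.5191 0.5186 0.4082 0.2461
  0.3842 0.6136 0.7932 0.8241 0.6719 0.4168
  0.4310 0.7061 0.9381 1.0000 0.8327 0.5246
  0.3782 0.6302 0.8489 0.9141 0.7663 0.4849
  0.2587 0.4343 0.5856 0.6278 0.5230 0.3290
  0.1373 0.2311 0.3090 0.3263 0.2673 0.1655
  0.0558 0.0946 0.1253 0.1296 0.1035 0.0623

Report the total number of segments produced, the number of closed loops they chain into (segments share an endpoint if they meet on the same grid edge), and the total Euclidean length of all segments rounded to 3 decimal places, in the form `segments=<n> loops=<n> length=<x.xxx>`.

cell (4,0): code 0100 → (4.550,1.000)–(5.000,0.614)
cell (4,1): code 1100 → (4.022,2.000)–(4.550,1.000)
cell (4,2): code 1100 → (4.021,3.000)–(4.022,2.000)
cell (4,3): code 1100 → (4.443,4.000)–(4.021,3.000)
cell (4,4): code 1000 → (5.000,4.576)–(4.443,4.000)
cell (5,0): code 0110 → (5.000,0.614)–(6.000,0.342)
cell (5,4): code 1001 → (6.000,4.999)–(5.000,4.576)
cell (6,0): code 0110 → (6.000,0.342)–(7.000,0.583)
cell (6,4): code 1001 → (7.000,4.857)–(6.000,4.999)
cell (7,0): code 0010 → (7.000,0.583)–(7.537,1.000)
cell (7,1): code 0111 → (7.537,1.000)–(8.000,1.599)
cell (7,3): code 1011 → (8.000,3.981)–(7.992,4.000)
cell (7,4): code 0001 → (7.992,4.000)–(7.000,4.857)
cell (8,1): code 0010 → (8.000,1.599)–(8.219,2.000)
cell (8,2): code 0011 → (8.219,2.000)–(8.341,3.000)
cell (8,3): code 0001 → (8.341,3.000)–(8.000,3.981)
total: 16 segments, chained into 1 closed loop(s), length Σ = 14.043232

segments=16 loops=1 length=14.043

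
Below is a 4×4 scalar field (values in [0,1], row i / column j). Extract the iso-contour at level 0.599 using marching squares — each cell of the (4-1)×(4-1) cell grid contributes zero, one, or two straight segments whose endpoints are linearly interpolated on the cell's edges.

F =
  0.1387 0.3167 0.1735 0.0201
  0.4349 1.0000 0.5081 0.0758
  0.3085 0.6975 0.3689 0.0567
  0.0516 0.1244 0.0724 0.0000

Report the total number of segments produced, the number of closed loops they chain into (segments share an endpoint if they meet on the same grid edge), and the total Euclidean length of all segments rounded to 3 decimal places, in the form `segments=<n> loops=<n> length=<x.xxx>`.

segments=6 loops=1 length=4.801

cell (0,0): code 0100 → (0.413,1.000)–(1.000,0.290)
cell (0,1): code 1000 → (1.000,1.815)–(0.413,1.000)
cell (1,0): code 0110 → (1.000,0.290)–(2.000,0.747)
cell (1,1): code 1001 → (2.000,1.300)–(1.000,1.815)
cell (2,0): code 0010 → (2.000,0.747)–(2.172,1.000)
cell (2,1): code 0001 → (2.172,1.000)–(2.000,1.300)
total: 6 segments, chained into 1 closed loop(s), length Σ = 4.801135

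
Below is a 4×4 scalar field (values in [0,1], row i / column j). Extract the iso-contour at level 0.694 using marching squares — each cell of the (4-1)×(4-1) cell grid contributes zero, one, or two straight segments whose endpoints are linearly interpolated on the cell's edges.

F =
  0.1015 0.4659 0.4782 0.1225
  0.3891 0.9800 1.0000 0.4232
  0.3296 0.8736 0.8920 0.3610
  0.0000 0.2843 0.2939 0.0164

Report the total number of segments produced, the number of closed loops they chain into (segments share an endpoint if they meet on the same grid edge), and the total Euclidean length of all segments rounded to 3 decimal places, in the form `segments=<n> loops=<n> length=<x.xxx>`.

segments=8 loops=1 length=6.501

cell (0,0): code 0100 → (0.444,1.000)–(1.000,0.516)
cell (0,1): code 1100 → (0.414,2.000)–(0.444,1.000)
cell (0,2): code 1000 → (1.000,2.531)–(0.414,2.000)
cell (1,0): code 0110 → (1.000,0.516)–(2.000,0.670)
cell (1,2): code 1001 → (2.000,2.373)–(1.000,2.531)
cell (2,0): code 0010 → (2.000,0.670)–(2.305,1.000)
cell (2,1): code 0011 → (2.305,1.000)–(2.331,2.000)
cell (2,2): code 0001 → (2.331,2.000)–(2.000,2.373)
total: 8 segments, chained into 1 closed loop(s), length Σ = 6.501037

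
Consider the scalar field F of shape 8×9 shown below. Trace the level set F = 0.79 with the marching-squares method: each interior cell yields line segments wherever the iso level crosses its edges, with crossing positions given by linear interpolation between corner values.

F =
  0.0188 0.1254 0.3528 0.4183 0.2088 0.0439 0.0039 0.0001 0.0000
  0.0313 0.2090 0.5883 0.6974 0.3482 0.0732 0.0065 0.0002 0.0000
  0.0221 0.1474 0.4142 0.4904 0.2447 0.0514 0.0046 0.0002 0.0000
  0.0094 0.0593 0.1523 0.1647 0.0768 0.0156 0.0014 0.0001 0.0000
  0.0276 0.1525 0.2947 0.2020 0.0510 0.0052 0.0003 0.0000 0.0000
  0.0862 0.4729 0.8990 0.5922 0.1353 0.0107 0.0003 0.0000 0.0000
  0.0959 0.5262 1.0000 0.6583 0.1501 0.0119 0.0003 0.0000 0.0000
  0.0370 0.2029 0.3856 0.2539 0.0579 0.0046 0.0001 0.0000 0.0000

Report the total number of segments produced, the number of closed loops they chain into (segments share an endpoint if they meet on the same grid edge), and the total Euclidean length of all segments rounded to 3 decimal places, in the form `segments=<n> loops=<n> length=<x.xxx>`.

cell (4,1): code 0100 → (4.820,2.000)–(5.000,1.744)
cell (4,2): code 1000 → (5.000,2.355)–(4.820,2.000)
cell (5,1): code 0110 → (5.000,1.744)–(6.000,1.557)
cell (5,2): code 1001 → (6.000,2.615)–(5.000,2.355)
cell (6,1): code 0010 → (6.000,1.557)–(6.342,2.000)
cell (6,2): code 0001 → (6.342,2.000)–(6.000,2.615)
total: 6 segments, chained into 1 closed loop(s), length Σ = 4.024867

segments=6 loops=1 length=4.025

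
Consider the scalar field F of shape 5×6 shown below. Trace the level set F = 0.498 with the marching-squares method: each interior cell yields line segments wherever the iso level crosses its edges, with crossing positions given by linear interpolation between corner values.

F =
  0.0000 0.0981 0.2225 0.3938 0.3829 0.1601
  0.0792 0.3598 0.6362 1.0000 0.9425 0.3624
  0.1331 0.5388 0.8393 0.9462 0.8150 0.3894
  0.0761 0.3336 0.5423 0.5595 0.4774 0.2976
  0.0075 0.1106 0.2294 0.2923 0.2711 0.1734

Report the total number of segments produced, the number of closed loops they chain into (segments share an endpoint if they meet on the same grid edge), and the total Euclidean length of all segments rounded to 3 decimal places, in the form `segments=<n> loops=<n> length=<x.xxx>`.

segments=14 loops=1 length=10.836

cell (0,1): code 0100 → (0.666,2.000)–(1.000,1.500)
cell (0,2): code 1100 → (0.172,3.000)–(0.666,2.000)
cell (0,3): code 1100 → (0.206,4.000)–(0.172,3.000)
cell (0,4): code 1000 → (1.000,4.766)–(0.206,4.000)
cell (1,0): code 0100 → (1.772,1.000)–(2.000,0.899)
cell (1,1): code 1110 → (1.000,1.500)–(1.772,1.000)
cell (1,4): code 1001 → (2.000,4.745)–(1.000,4.766)
cell (2,0): code 0010 → (2.000,0.899)–(2.199,1.000)
cell (2,1): code 0111 → (2.199,1.000)–(3.000,1.788)
cell (2,3): code 1011 → (3.000,3.749)–(2.939,4.000)
cell (2,4): code 0001 → (2.939,4.000)–(2.000,4.745)
cell (3,1): code 0010 → (3.000,1.788)–(3.142,2.000)
cell (3,2): code 0011 → (3.142,2.000)–(3.230,3.000)
cell (3,3): code 0001 → (3.230,3.000)–(3.000,3.749)
total: 14 segments, chained into 1 closed loop(s), length Σ = 10.835988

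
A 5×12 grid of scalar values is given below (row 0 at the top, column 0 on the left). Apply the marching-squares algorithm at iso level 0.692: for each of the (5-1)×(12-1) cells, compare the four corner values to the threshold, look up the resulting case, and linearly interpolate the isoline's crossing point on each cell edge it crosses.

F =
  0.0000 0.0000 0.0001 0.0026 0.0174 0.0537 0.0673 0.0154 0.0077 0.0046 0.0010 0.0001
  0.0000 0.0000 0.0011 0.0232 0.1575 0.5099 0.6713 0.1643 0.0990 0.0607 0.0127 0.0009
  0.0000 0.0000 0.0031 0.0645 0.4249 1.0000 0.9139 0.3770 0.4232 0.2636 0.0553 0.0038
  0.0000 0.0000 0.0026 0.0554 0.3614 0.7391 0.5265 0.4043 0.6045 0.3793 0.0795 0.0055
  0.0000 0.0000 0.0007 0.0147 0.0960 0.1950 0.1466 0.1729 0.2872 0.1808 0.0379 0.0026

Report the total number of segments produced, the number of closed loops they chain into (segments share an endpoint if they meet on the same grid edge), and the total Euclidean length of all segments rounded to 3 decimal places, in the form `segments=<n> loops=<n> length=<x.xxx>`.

cell (1,4): code 0100 → (1.372,5.000)–(2.000,4.464)
cell (1,5): code 1100 → (1.085,6.000)–(1.372,5.000)
cell (1,6): code 1000 → (2.000,6.413)–(1.085,6.000)
cell (2,4): code 0110 → (2.000,4.464)–(3.000,4.875)
cell (2,5): code 1011 → (3.000,5.222)–(2.573,6.000)
cell (2,6): code 0001 → (2.573,6.000)–(2.000,6.413)
cell (3,4): code 0010 → (3.000,4.875)–(3.087,5.000)
cell (3,5): code 0001 → (3.087,5.000)–(3.000,5.222)
total: 8 segments, chained into 1 closed loop(s), length Σ = 5.934643

segments=8 loops=1 length=5.935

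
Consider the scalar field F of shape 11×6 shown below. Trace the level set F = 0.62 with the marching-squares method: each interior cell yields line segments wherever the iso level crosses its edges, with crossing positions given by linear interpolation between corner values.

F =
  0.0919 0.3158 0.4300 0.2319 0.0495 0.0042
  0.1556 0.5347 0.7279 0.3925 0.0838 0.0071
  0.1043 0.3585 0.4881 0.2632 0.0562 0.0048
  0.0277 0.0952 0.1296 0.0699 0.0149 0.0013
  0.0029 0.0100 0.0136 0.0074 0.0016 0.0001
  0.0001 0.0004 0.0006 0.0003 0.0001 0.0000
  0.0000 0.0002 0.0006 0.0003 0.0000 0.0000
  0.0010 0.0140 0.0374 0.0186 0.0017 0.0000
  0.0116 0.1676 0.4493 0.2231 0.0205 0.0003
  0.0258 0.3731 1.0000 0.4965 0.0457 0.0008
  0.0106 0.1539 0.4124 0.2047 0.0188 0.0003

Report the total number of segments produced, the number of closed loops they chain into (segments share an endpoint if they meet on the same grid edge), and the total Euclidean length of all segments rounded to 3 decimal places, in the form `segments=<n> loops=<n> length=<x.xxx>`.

cell (0,1): code 0100 → (0.638,2.000)–(1.000,1.442)
cell (0,2): code 1000 → (1.000,2.322)–(0.638,2.000)
cell (1,1): code 0010 → (1.000,1.442)–(1.450,2.000)
cell (1,2): code 0001 → (1.450,2.000)–(1.000,2.322)
cell (8,1): code 0100 → (8.310,2.000)–(9.000,1.394)
cell (8,2): code 1000 → (9.000,2.755)–(8.310,2.000)
cell (9,1): code 0010 → (9.000,1.394)–(9.647,2.000)
cell (9,2): code 0001 → (9.647,2.000)–(9.000,2.755)
total: 8 segments, chained into 2 closed loop(s), length Σ = 6.241762

segments=8 loops=2 length=6.242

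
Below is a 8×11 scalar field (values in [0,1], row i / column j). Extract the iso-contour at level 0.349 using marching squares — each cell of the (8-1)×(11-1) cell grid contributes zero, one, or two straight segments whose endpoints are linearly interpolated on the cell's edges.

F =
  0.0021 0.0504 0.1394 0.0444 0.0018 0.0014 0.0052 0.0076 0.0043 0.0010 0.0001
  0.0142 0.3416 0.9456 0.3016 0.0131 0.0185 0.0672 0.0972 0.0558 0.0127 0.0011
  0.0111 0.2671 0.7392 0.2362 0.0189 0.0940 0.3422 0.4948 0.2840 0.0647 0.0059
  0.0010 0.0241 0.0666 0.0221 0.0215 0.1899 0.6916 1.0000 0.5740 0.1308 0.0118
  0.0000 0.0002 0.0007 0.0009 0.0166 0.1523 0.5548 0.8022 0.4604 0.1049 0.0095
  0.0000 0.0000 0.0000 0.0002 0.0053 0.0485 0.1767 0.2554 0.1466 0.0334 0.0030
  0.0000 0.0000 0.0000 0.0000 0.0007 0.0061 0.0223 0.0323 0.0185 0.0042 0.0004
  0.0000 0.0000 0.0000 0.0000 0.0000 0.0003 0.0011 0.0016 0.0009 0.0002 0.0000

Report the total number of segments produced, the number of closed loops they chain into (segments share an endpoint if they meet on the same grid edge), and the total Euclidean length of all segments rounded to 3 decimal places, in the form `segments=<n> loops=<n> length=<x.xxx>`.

segments=18 loops=2 length=16.181

cell (0,1): code 0100 → (0.260,2.000)–(1.000,1.012)
cell (0,2): code 1000 → (1.000,2.926)–(0.260,2.000)
cell (1,1): code 0110 → (1.000,1.012)–(2.000,1.173)
cell (1,2): code 1001 → (2.000,2.776)–(1.000,2.926)
cell (1,6): code 0100 → (1.633,7.000)–(2.000,6.045)
cell (1,7): code 1000 → (2.000,7.692)–(1.633,7.000)
cell (2,1): code 0010 → (2.000,1.173)–(2.580,2.000)
cell (2,2): code 0001 → (2.580,2.000)–(2.000,2.776)
cell (2,5): code 0100 → (2.019,6.000)–(3.000,5.317)
cell (2,6): code 1110 → (2.000,6.045)–(2.019,6.000)
cell (2,7): code 1101 → (2.224,8.000)–(2.000,7.692)
cell (2,8): code 1000 → (3.000,8.508)–(2.224,8.000)
cell (3,5): code 0110 → (3.000,5.317)–(4.000,5.489)
cell (3,8): code 1001 → (4.000,8.313)–(3.000,8.508)
cell (4,5): code 0010 → (4.000,5.489)–(4.544,6.000)
cell (4,6): code 0011 → (4.544,6.000)–(4.829,7.000)
cell (4,7): code 0011 → (4.829,7.000)–(4.355,8.000)
cell (4,8): code 0001 → (4.355,8.000)–(4.000,8.313)
total: 18 segments, chained into 2 closed loop(s), length Σ = 16.180615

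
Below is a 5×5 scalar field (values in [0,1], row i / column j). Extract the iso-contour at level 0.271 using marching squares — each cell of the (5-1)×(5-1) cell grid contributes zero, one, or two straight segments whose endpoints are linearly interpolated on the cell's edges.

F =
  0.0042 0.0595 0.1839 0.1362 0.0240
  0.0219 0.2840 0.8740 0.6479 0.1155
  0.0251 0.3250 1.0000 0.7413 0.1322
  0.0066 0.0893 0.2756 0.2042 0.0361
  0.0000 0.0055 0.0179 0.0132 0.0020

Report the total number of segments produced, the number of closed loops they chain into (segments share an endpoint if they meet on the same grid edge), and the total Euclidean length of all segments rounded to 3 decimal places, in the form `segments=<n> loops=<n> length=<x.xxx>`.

segments=12 loops=1 length=9.151

cell (0,0): code 0100 → (0.942,1.000)–(1.000,0.950)
cell (0,1): code 1100 → (0.126,2.000)–(0.942,1.000)
cell (0,2): code 1100 → (0.263,3.000)–(0.126,2.000)
cell (0,3): code 1000 → (1.000,3.708)–(0.263,3.000)
cell (1,0): code 0110 → (1.000,0.950)–(2.000,0.820)
cell (1,3): code 1001 → (2.000,3.772)–(1.000,3.708)
cell (2,0): code 0010 → (2.000,0.820)–(2.229,1.000)
cell (2,1): code 0111 → (2.229,1.000)–(3.000,1.975)
cell (2,2): code 1011 → (3.000,2.064)–(2.876,3.000)
cell (2,3): code 0001 → (2.876,3.000)–(2.000,3.772)
cell (3,1): code 0010 → (3.000,1.975)–(3.018,2.000)
cell (3,2): code 0001 → (3.018,2.000)–(3.000,2.064)
total: 12 segments, chained into 1 closed loop(s), length Σ = 9.151499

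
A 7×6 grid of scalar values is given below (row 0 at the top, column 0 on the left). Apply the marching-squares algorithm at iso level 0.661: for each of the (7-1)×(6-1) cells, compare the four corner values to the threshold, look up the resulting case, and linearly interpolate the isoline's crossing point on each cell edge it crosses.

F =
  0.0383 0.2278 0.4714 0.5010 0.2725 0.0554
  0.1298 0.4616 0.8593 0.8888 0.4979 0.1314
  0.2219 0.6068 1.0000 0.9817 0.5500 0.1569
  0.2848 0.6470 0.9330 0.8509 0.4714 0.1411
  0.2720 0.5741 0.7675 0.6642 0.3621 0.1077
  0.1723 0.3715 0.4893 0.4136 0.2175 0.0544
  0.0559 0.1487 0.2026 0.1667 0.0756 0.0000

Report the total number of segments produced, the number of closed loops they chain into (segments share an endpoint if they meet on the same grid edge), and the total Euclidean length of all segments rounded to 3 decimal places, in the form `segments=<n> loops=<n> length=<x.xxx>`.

segments=12 loops=1 length=10.598

cell (0,1): code 0100 → (0.489,2.000)–(1.000,1.501)
cell (0,2): code 1100 → (0.413,3.000)–(0.489,2.000)
cell (0,3): code 1000 → (1.000,3.583)–(0.413,3.000)
cell (1,1): code 0110 → (1.000,1.501)–(2.000,1.138)
cell (1,3): code 1001 → (2.000,3.743)–(1.000,3.583)
cell (2,1): code 0110 → (2.000,1.138)–(3.000,1.049)
cell (2,3): code 1001 → (3.000,3.500)–(2.000,3.743)
cell (3,1): code 0110 → (3.000,1.049)–(4.000,1.449)
cell (3,3): code 1001 → (4.000,3.011)–(3.000,3.500)
cell (4,1): code 0010 → (4.000,1.449)–(4.383,2.000)
cell (4,2): code 0011 → (4.383,2.000)–(4.013,3.000)
cell (4,3): code 0001 → (4.013,3.000)–(4.000,3.011)
total: 12 segments, chained into 1 closed loop(s), length Σ = 10.598359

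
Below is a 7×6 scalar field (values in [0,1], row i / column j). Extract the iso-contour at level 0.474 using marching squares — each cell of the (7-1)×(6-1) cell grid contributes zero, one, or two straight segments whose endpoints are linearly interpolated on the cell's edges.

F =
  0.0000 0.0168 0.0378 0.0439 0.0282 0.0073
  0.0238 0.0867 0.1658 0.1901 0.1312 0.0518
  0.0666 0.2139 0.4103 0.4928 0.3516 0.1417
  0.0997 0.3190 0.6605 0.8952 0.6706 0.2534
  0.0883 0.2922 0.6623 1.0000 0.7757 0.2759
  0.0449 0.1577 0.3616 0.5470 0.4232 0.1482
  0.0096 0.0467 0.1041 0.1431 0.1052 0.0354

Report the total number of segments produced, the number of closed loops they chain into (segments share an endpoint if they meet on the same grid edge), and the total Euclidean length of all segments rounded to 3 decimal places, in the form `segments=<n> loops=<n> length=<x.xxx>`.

segments=14 loops=1 length=9.905

cell (1,2): code 0100 → (1.938,3.000)–(2.000,2.772)
cell (1,3): code 1000 → (2.000,3.133)–(1.938,3.000)
cell (2,1): code 0100 → (2.255,2.000)–(3.000,1.454)
cell (2,2): code 1110 → (2.000,2.772)–(2.255,2.000)
cell (2,3): code 1101 → (2.384,4.000)–(2.000,3.133)
cell (2,4): code 1000 → (3.000,4.471)–(2.384,4.000)
cell (3,1): code 0110 → (3.000,1.454)–(4.000,1.491)
cell (3,4): code 1001 → (4.000,4.604)–(3.000,4.471)
cell (4,1): code 0010 → (4.000,1.491)–(4.626,2.000)
cell (4,2): code 0111 → (4.626,2.000)–(5.000,2.606)
cell (4,3): code 1011 → (5.000,3.590)–(4.856,4.000)
cell (4,4): code 0001 → (4.856,4.000)–(4.000,4.604)
cell (5,2): code 0010 → (5.000,2.606)–(5.181,3.000)
cell (5,3): code 0001 → (5.181,3.000)–(5.000,3.590)
total: 14 segments, chained into 1 closed loop(s), length Σ = 9.904697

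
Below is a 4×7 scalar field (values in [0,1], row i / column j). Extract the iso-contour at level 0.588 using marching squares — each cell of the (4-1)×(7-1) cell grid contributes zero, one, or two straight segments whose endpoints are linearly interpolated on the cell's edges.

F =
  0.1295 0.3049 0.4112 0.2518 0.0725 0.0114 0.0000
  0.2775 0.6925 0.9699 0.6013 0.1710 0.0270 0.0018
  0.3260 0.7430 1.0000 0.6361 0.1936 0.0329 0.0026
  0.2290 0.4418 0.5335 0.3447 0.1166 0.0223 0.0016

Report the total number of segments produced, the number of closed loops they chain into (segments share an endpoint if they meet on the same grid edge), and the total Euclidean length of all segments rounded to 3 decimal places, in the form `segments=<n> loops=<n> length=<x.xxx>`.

cell (0,0): code 0100 → (0.730,1.000)–(1.000,0.748)
cell (0,1): code 1100 → (0.316,2.000)–(0.730,1.000)
cell (0,2): code 1100 → (0.962,3.000)–(0.316,2.000)
cell (0,3): code 1000 → (1.000,3.031)–(0.962,3.000)
cell (1,0): code 0110 → (1.000,0.748)–(2.000,0.628)
cell (1,3): code 1001 → (2.000,3.109)–(1.000,3.031)
cell (2,0): code 0010 → (2.000,0.628)–(2.515,1.000)
cell (2,1): code 0011 → (2.515,1.000)–(2.883,2.000)
cell (2,2): code 0011 → (2.883,2.000)–(2.165,3.000)
cell (2,3): code 0001 → (2.165,3.000)–(2.000,3.109)
total: 10 segments, chained into 1 closed loop(s), length Σ = 7.829985

segments=10 loops=1 length=7.830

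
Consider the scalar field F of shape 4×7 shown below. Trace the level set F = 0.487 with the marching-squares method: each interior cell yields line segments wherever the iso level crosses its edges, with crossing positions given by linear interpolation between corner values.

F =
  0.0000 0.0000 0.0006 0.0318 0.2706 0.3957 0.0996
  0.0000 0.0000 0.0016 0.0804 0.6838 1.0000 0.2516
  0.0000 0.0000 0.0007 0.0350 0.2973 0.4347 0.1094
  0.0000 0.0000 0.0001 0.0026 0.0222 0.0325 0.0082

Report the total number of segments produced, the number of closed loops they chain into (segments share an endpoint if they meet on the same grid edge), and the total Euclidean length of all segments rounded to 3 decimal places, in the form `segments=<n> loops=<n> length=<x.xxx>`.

segments=6 loops=1 length=5.554

cell (0,3): code 0100 → (0.524,4.000)–(1.000,3.674)
cell (0,4): code 1100 → (0.151,5.000)–(0.524,4.000)
cell (0,5): code 1000 → (1.000,5.685)–(0.151,5.000)
cell (1,3): code 0010 → (1.000,3.674)–(1.509,4.000)
cell (1,4): code 0011 → (1.509,4.000)–(1.907,5.000)
cell (1,5): code 0001 → (1.907,5.000)–(1.000,5.685)
total: 6 segments, chained into 1 closed loop(s), length Σ = 5.553890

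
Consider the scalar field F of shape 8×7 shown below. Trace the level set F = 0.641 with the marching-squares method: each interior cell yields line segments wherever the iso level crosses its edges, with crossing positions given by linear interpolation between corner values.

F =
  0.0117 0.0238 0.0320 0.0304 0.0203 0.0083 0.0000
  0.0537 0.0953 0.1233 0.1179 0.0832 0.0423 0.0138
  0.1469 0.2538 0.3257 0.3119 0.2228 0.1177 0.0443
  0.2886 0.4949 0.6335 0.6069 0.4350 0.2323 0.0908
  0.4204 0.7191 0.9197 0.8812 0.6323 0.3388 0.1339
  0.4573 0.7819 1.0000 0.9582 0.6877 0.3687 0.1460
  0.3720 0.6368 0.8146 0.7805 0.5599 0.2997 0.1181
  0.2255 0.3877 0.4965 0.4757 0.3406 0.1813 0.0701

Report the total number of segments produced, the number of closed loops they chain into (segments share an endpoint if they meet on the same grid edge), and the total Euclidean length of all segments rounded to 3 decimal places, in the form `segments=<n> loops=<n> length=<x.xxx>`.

segments=14 loops=1 length=11.085

cell (3,0): code 0100 → (3.652,1.000)–(4.000,0.739)
cell (3,1): code 1100 → (3.026,2.000)–(3.652,1.000)
cell (3,2): code 1100 → (3.124,3.000)–(3.026,2.000)
cell (3,3): code 1000 → (4.000,3.965)–(3.124,3.000)
cell (4,0): code 0110 → (4.000,0.739)–(5.000,0.566)
cell (4,3): code 1101 → (4.157,4.000)–(4.000,3.965)
cell (4,4): code 1000 → (5.000,4.146)–(4.157,4.000)
cell (5,0): code 0010 → (5.000,0.566)–(5.971,1.000)
cell (5,1): code 0111 → (5.971,1.000)–(6.000,1.024)
cell (5,3): code 1011 → (6.000,3.632)–(5.365,4.000)
cell (5,4): code 0001 → (5.365,4.000)–(5.000,4.146)
cell (6,1): code 0010 → (6.000,1.024)–(6.546,2.000)
cell (6,2): code 0011 → (6.546,2.000)–(6.458,3.000)
cell (6,3): code 0001 → (6.458,3.000)–(6.000,3.632)
total: 14 segments, chained into 1 closed loop(s), length Σ = 11.085298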